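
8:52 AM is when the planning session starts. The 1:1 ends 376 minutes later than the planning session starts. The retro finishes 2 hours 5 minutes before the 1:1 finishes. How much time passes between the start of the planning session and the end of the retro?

251 minutes

The 1:1 ends at 8:52 AM + 376 min = 3:08 PM.
The retro ends at 3:08 PM − 125 min = 1:03 PM.
From 8:52 AM to 1:03 PM is 251 minutes.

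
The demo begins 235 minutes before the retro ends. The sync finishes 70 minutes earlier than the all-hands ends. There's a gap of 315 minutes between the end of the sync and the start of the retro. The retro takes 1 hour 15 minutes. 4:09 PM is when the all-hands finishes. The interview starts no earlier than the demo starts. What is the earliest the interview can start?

The sync ends at 4:09 PM − 70 min = 2:59 PM.
The retro starts at 2:59 PM + 315 min = 8:14 PM.
The retro ends at 8:14 PM + 75 min = 9:29 PM.
The demo starts at 9:29 PM − 235 min = 5:34 PM.
The interview is bounded by the demo, so the earliest it can start is 5:34 PM.

5:34 PM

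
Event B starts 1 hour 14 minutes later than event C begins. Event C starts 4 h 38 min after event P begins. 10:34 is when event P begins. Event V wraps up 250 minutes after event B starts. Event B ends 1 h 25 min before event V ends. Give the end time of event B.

19:11

Event C starts at 10:34 + 278 min = 15:12.
Event B starts at 15:12 + 74 min = 16:26.
Event V ends at 16:26 + 250 min = 20:36.
Event B ends at 20:36 − 85 min = 19:11.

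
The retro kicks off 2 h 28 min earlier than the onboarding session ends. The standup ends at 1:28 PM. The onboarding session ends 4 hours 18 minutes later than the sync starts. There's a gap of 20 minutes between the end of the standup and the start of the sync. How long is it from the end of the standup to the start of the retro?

2 hours 10 minutes

The sync starts at 1:28 PM + 20 min = 1:48 PM.
The onboarding session ends at 1:48 PM + 258 min = 6:06 PM.
The retro starts at 6:06 PM − 148 min = 3:38 PM.
From 1:28 PM to 3:38 PM is 2 hours 10 minutes.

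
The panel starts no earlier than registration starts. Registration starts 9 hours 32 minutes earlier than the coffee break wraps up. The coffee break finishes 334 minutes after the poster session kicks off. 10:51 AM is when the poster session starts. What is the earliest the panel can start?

The coffee break ends at 10:51 AM + 334 min = 4:25 PM.
Registration starts at 4:25 PM − 572 min = 6:53 AM.
The panel is bounded by registration, so the earliest it can start is 6:53 AM.

6:53 AM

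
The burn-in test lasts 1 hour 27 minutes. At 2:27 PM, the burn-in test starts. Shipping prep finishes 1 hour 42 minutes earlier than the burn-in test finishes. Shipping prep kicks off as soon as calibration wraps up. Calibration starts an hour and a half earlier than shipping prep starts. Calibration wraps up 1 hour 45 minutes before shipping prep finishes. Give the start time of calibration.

The burn-in test ends at 2:27 PM + 87 min = 3:54 PM.
Shipping prep ends at 3:54 PM − 102 min = 2:12 PM.
Calibration ends at 2:12 PM − 105 min = 12:27 PM.
So shipping prep starts at 12:27 PM.
Calibration starts at 12:27 PM − 90 min = 10:57 AM.

10:57 AM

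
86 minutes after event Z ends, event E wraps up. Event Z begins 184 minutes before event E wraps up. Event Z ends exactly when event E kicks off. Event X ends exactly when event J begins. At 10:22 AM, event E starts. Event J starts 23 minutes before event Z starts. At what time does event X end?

Event Z ends at 10:22 AM.
Event E ends at 10:22 AM + 86 min = 11:48 AM.
Event Z starts at 11:48 AM − 184 min = 8:44 AM.
Event J starts at 8:44 AM − 23 min = 8:21 AM.
So event X ends at 8:21 AM.

8:21 AM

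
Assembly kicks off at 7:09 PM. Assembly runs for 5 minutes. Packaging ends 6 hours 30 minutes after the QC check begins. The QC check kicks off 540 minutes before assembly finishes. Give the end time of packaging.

Assembly ends at 7:09 PM + 5 min = 7:14 PM.
The QC check starts at 7:14 PM − 540 min = 10:14 AM.
Packaging ends at 10:14 AM + 390 min = 4:44 PM.

4:44 PM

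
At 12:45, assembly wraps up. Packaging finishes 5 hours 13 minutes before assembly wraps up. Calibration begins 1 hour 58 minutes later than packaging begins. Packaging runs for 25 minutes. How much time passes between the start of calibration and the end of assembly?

Packaging ends at 12:45 − 313 min = 07:32.
Packaging starts at 07:32 − 25 min = 07:07.
Calibration starts at 07:07 + 118 min = 09:05.
From 09:05 to 12:45 is 220 minutes.

220 minutes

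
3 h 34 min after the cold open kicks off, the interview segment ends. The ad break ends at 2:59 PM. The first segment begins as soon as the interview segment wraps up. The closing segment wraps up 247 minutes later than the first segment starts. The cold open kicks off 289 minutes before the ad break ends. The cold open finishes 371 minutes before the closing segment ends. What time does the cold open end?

The cold open starts at 2:59 PM − 289 min = 10:10 AM.
The interview segment ends at 10:10 AM + 214 min = 1:44 PM.
So the first segment starts at 1:44 PM.
The closing segment ends at 1:44 PM + 247 min = 5:51 PM.
The cold open ends at 5:51 PM − 371 min = 11:40 AM.

11:40 AM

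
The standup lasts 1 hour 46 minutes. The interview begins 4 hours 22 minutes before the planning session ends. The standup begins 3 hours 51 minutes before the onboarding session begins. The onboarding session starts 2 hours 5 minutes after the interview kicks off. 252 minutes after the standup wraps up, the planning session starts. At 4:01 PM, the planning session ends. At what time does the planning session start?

The interview starts at 4:01 PM − 262 min = 11:39 AM.
The onboarding session starts at 11:39 AM + 125 min = 1:44 PM.
The standup starts at 1:44 PM − 231 min = 9:53 AM.
The standup ends at 9:53 AM + 106 min = 11:39 AM.
The planning session starts at 11:39 AM + 252 min = 3:51 PM.

3:51 PM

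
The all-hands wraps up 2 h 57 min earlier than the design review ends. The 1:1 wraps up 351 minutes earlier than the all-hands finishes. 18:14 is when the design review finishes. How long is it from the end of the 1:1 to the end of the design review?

528 minutes

The all-hands ends at 18:14 − 177 min = 15:17.
The 1:1 ends at 15:17 − 351 min = 09:26.
From 09:26 to 18:14 is 528 minutes.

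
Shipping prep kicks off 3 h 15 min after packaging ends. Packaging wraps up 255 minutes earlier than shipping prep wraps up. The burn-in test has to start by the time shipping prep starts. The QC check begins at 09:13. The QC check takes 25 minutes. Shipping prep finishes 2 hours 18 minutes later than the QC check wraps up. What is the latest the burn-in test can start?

The QC check ends at 09:13 + 25 min = 09:38.
Shipping prep ends at 09:38 + 138 min = 11:56.
Packaging ends at 11:56 − 255 min = 07:41.
Shipping prep starts at 07:41 + 195 min = 10:56.
The burn-in test is bounded by shipping prep, so the latest it can start is 10:56.

10:56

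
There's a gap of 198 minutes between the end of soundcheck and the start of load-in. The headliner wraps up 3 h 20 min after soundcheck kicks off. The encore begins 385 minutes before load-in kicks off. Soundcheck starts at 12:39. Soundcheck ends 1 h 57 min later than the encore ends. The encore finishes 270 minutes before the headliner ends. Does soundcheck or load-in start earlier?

soundcheck

The headliner ends at 12:39 + 200 min = 15:59.
The encore ends at 15:59 − 270 min = 11:29.
Soundcheck ends at 11:29 + 117 min = 13:26.
Load-in starts at 13:26 + 198 min = 16:44.
Soundcheck starts at 12:39 and load-in starts at 16:44, so soundcheck is first.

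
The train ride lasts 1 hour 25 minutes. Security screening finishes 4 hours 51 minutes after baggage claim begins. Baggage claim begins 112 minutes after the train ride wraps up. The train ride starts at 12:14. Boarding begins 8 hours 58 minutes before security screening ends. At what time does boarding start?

11:24

The train ride ends at 12:14 + 85 min = 13:39.
Baggage claim starts at 13:39 + 112 min = 15:31.
Security screening ends at 15:31 + 291 min = 20:22.
Boarding starts at 20:22 − 538 min = 11:24.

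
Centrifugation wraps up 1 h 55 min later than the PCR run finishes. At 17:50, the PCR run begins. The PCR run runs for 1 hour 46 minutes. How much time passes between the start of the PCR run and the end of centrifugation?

3 h 41 min

The PCR run ends at 17:50 + 106 min = 19:36.
Centrifugation ends at 19:36 + 115 min = 21:31.
From 17:50 to 21:31 is 3 h 41 min.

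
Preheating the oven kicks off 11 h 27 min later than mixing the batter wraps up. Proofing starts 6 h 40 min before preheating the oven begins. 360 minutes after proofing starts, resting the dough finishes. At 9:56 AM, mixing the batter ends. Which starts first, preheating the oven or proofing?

Preheating the oven starts at 9:56 AM + 687 min = 9:23 PM.
Proofing starts at 9:23 PM − 400 min = 2:43 PM.
Preheating the oven starts at 9:23 PM and proofing starts at 2:43 PM, so proofing is first.

proofing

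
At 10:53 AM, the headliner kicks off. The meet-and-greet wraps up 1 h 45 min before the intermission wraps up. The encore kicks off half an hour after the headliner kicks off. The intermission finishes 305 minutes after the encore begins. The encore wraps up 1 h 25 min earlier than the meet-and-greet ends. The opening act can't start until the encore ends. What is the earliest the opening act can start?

1:18 PM

The encore starts at 10:53 AM + 30 min = 11:23 AM.
The intermission ends at 11:23 AM + 305 min = 4:28 PM.
The meet-and-greet ends at 4:28 PM − 105 min = 2:43 PM.
The encore ends at 2:43 PM − 85 min = 1:18 PM.
The opening act is bounded by the encore, so the earliest it can start is 1:18 PM.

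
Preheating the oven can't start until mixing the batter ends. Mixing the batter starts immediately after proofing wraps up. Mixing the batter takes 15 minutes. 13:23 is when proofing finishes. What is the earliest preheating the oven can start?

13:38

Mixing the batter starts at 13:23.
Mixing the batter ends at 13:23 + 15 min = 13:38.
Preheating the oven is bounded by mixing the batter, so the earliest it can start is 13:38.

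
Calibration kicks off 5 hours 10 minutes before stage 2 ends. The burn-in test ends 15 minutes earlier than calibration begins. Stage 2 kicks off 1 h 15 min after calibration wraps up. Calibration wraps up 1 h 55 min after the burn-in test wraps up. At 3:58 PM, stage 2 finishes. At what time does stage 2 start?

Calibration starts at 3:58 PM − 310 min = 10:48 AM.
The burn-in test ends at 10:48 AM − 15 min = 10:33 AM.
Calibration ends at 10:33 AM + 115 min = 12:28 PM.
Stage 2 starts at 12:28 PM + 75 min = 1:43 PM.

1:43 PM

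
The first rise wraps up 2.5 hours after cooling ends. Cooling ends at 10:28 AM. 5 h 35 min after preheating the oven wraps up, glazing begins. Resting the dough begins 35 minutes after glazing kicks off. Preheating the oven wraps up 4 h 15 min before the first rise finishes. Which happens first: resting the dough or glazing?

The first rise ends at 10:28 AM + 150 min = 12:58 PM.
Preheating the oven ends at 12:58 PM − 255 min = 8:43 AM.
Glazing starts at 8:43 AM + 335 min = 2:18 PM.
Resting the dough starts at 2:18 PM + 35 min = 2:53 PM.
Resting the dough starts at 2:53 PM and glazing starts at 2:18 PM, so glazing is first.

glazing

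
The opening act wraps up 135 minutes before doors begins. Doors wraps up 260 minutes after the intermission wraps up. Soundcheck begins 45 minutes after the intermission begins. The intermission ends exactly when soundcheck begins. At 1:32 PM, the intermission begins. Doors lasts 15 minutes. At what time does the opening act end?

4:07 PM

Soundcheck starts at 1:32 PM + 45 min = 2:17 PM.
So the intermission ends at 2:17 PM.
Doors ends at 2:17 PM + 260 min = 6:37 PM.
Doors starts at 6:37 PM − 15 min = 6:22 PM.
The opening act ends at 6:22 PM − 135 min = 4:07 PM.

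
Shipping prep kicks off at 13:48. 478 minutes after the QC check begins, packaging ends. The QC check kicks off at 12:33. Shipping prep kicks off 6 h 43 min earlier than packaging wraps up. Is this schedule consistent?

Yes

Packaging ends at 12:33 + 478 min = 20:31.
Shipping prep starts at 20:31 − 403 min = 13:48.
That matches the stated 13:48, so the schedule is consistent.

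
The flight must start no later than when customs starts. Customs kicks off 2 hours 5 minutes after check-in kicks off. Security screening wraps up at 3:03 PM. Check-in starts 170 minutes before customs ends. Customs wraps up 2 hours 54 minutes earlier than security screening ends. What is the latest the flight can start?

11:24 AM

Customs ends at 3:03 PM − 174 min = 12:09 PM.
Check-in starts at 12:09 PM − 170 min = 9:19 AM.
Customs starts at 9:19 AM + 125 min = 11:24 AM.
The flight is bounded by customs, so the latest it can start is 11:24 AM.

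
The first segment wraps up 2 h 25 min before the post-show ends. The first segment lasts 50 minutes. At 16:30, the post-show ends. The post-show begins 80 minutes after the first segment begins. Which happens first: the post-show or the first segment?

the first segment

The first segment ends at 16:30 − 145 min = 14:05.
The first segment starts at 14:05 − 50 min = 13:15.
The post-show starts at 13:15 + 80 min = 14:35.
The post-show starts at 14:35 and the first segment starts at 13:15, so the first segment is first.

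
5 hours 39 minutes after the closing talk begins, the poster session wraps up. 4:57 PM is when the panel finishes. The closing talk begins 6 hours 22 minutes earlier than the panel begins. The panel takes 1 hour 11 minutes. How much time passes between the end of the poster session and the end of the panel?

1 hour 54 minutes

The panel starts at 4:57 PM − 71 min = 3:46 PM.
The closing talk starts at 3:46 PM − 382 min = 9:24 AM.
The poster session ends at 9:24 AM + 339 min = 3:03 PM.
From 3:03 PM to 4:57 PM is 1 hour 54 minutes.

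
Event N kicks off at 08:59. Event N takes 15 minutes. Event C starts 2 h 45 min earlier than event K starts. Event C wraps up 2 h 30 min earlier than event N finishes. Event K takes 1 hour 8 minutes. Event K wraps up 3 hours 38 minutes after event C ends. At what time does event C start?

Event N ends at 08:59 + 15 min = 09:14.
Event C ends at 09:14 − 150 min = 06:44.
Event K ends at 06:44 + 218 min = 10:22.
Event K starts at 10:22 − 68 min = 09:14.
Event C starts at 09:14 − 165 min = 06:29.

06:29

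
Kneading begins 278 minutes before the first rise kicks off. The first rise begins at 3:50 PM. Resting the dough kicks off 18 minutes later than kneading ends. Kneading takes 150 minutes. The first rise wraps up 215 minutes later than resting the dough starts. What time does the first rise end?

Kneading starts at 3:50 PM − 278 min = 11:12 AM.
Kneading ends at 11:12 AM + 150 min = 1:42 PM.
Resting the dough starts at 1:42 PM + 18 min = 2:00 PM.
The first rise ends at 2:00 PM + 215 min = 5:35 PM.

5:35 PM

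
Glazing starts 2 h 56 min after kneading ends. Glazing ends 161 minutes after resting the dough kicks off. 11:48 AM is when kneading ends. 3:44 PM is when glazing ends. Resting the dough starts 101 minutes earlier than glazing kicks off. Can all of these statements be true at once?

Glazing starts at 11:48 AM + 176 min = 2:44 PM.
Resting the dough starts at 2:44 PM − 101 min = 1:03 PM.
Glazing ends at 1:03 PM + 161 min = 3:44 PM.
That matches the stated 3:44 PM, so the schedule is consistent.

Yes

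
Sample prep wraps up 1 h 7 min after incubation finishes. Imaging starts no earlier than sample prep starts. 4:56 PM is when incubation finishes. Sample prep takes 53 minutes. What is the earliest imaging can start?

Sample prep ends at 4:56 PM + 67 min = 6:03 PM.
Sample prep starts at 6:03 PM − 53 min = 5:10 PM.
Imaging is bounded by sample prep, so the earliest it can start is 5:10 PM.

5:10 PM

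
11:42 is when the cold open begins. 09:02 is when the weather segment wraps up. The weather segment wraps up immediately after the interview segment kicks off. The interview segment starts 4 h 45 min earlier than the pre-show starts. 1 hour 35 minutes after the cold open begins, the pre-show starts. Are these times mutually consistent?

The pre-show starts at 11:42 + 95 min = 13:17.
The interview segment starts at 13:17 − 285 min = 08:32.
So the weather segment ends at 08:32.
But the weather segment is also said to end at 09:02 — a 30-minute conflict.

No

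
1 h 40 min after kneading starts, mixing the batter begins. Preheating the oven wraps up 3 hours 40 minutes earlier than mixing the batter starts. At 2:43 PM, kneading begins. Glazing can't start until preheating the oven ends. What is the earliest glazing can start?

12:43 PM

Mixing the batter starts at 2:43 PM + 100 min = 4:23 PM.
Preheating the oven ends at 4:23 PM − 220 min = 12:43 PM.
Glazing is bounded by preheating the oven, so the earliest it can start is 12:43 PM.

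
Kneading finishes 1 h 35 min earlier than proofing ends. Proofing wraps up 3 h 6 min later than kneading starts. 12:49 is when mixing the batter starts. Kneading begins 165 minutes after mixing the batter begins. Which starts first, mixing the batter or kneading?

Kneading starts at 12:49 + 165 min = 15:34.
Mixing the batter starts at 12:49 and kneading starts at 15:34, so mixing the batter is first.

mixing the batter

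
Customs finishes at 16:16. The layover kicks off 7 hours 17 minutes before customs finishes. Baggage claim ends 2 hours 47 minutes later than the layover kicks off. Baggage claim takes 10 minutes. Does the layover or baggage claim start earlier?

the layover

The layover starts at 16:16 − 437 min = 08:59.
Baggage claim ends at 08:59 + 167 min = 11:46.
Baggage claim starts at 11:46 − 10 min = 11:36.
The layover starts at 08:59 and baggage claim starts at 11:36, so the layover is first.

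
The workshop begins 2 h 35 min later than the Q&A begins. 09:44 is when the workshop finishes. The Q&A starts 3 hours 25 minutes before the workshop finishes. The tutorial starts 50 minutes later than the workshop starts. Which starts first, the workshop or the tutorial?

The Q&A starts at 09:44 − 205 min = 06:19.
The workshop starts at 06:19 + 155 min = 08:54.
The tutorial starts at 08:54 + 50 min = 09:44.
The workshop starts at 08:54 and the tutorial starts at 09:44, so the workshop is first.

the workshop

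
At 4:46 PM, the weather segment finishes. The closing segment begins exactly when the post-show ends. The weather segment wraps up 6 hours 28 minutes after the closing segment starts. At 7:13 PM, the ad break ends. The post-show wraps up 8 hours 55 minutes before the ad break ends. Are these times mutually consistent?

Yes

The post-show ends at 7:13 PM − 535 min = 10:18 AM.
So the closing segment starts at 10:18 AM.
The weather segment ends at 10:18 AM + 388 min = 4:46 PM.
That matches the stated 4:46 PM, so the schedule is consistent.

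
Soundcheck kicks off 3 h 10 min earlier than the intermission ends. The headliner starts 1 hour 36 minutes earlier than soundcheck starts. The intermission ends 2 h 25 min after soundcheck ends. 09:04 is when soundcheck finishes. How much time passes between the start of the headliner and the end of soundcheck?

The intermission ends at 09:04 + 145 min = 11:29.
Soundcheck starts at 11:29 − 190 min = 08:19.
The headliner starts at 08:19 − 96 min = 06:43.
From 06:43 to 09:04 is 2 h 21 min.

2 h 21 min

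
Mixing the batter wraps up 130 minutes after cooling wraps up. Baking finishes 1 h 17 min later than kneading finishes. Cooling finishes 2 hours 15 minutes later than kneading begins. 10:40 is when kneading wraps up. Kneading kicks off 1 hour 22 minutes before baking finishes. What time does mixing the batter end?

Baking ends at 10:40 + 77 min = 11:57.
Kneading starts at 11:57 − 82 min = 10:35.
Cooling ends at 10:35 + 135 min = 12:50.
Mixing the batter ends at 12:50 + 130 min = 15:00.

15:00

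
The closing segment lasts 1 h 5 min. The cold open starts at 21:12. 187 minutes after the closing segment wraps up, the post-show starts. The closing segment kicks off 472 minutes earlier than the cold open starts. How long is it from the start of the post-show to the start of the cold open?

3 h 40 min

The closing segment starts at 21:12 − 472 min = 13:20.
The closing segment ends at 13:20 + 65 min = 14:25.
The post-show starts at 14:25 + 187 min = 17:32.
From 17:32 to 21:12 is 3 h 40 min.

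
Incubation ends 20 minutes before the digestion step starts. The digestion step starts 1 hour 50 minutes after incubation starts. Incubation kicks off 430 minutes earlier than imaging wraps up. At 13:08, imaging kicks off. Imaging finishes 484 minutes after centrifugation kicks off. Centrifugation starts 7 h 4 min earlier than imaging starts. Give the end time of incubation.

08:28

Centrifugation starts at 13:08 − 424 min = 06:04.
Imaging ends at 06:04 + 484 min = 14:08.
Incubation starts at 14:08 − 430 min = 06:58.
The digestion step starts at 06:58 + 110 min = 08:48.
Incubation ends at 08:48 − 20 min = 08:28.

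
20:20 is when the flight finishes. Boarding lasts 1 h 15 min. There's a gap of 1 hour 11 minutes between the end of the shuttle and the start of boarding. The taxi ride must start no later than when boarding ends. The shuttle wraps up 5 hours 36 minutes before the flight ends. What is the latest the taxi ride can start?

17:10

The shuttle ends at 20:20 − 336 min = 14:44.
Boarding starts at 14:44 + 71 min = 15:55.
Boarding ends at 15:55 + 75 min = 17:10.
The taxi ride is bounded by boarding, so the latest it can start is 17:10.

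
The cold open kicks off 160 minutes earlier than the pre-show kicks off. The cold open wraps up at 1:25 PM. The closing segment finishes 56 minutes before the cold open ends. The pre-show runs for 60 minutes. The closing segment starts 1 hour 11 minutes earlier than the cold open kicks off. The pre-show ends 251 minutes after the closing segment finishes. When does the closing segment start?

11:49 AM

The closing segment ends at 1:25 PM − 56 min = 12:29 PM.
The pre-show ends at 12:29 PM + 251 min = 4:40 PM.
The pre-show starts at 4:40 PM − 60 min = 3:40 PM.
The cold open starts at 3:40 PM − 160 min = 1:00 PM.
The closing segment starts at 1:00 PM − 71 min = 11:49 AM.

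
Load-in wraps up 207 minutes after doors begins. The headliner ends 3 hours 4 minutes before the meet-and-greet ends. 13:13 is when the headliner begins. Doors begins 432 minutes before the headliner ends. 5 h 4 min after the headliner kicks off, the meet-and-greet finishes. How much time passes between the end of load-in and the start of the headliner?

1 hour 45 minutes

The meet-and-greet ends at 13:13 + 304 min = 18:17.
The headliner ends at 18:17 − 184 min = 15:13.
Doors starts at 15:13 − 432 min = 08:01.
Load-in ends at 08:01 + 207 min = 11:28.
From 11:28 to 13:13 is 1 hour 45 minutes.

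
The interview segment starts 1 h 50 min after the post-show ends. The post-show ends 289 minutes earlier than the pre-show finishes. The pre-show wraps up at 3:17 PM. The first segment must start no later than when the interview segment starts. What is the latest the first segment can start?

12:18 PM

The post-show ends at 3:17 PM − 289 min = 10:28 AM.
The interview segment starts at 10:28 AM + 110 min = 12:18 PM.
The first segment is bounded by the interview segment, so the latest it can start is 12:18 PM.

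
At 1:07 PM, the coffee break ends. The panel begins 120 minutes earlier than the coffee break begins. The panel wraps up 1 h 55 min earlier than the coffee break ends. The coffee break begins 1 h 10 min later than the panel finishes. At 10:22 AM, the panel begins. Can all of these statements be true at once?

Yes

The panel ends at 1:07 PM − 115 min = 11:12 AM.
The coffee break starts at 11:12 AM + 70 min = 12:22 PM.
The panel starts at 12:22 PM − 120 min = 10:22 AM.
That matches the stated 10:22 AM, so the schedule is consistent.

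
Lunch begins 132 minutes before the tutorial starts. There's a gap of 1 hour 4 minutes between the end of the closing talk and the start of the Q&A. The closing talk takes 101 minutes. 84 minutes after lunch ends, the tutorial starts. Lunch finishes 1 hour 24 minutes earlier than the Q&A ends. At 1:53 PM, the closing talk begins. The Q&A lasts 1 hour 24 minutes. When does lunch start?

3:50 PM

The closing talk ends at 1:53 PM + 101 min = 3:34 PM.
The Q&A starts at 3:34 PM + 64 min = 4:38 PM.
The Q&A ends at 4:38 PM + 84 min = 6:02 PM.
Lunch ends at 6:02 PM − 84 min = 4:38 PM.
The tutorial starts at 4:38 PM + 84 min = 6:02 PM.
Lunch starts at 6:02 PM − 132 min = 3:50 PM.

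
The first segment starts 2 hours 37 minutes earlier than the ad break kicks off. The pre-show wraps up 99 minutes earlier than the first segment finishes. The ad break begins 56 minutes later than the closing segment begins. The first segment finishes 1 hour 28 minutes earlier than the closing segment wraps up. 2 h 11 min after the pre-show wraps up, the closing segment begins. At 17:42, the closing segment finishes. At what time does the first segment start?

15:05

The first segment ends at 17:42 − 88 min = 16:14.
The pre-show ends at 16:14 − 99 min = 14:35.
The closing segment starts at 14:35 + 131 min = 16:46.
The ad break starts at 16:46 + 56 min = 17:42.
The first segment starts at 17:42 − 157 min = 15:05.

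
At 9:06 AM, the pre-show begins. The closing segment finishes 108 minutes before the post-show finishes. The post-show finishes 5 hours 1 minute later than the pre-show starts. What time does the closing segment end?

The post-show ends at 9:06 AM + 301 min = 2:07 PM.
The closing segment ends at 2:07 PM − 108 min = 12:19 PM.

12:19 PM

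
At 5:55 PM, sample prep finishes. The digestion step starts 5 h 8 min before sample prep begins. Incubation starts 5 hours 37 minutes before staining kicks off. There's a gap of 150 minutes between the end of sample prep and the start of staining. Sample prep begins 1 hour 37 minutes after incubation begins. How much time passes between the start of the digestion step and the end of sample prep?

6 h 38 min

Staining starts at 5:55 PM + 150 min = 8:25 PM.
Incubation starts at 8:25 PM − 337 min = 2:48 PM.
Sample prep starts at 2:48 PM + 97 min = 4:25 PM.
The digestion step starts at 4:25 PM − 308 min = 11:17 AM.
From 11:17 AM to 5:55 PM is 6 h 38 min.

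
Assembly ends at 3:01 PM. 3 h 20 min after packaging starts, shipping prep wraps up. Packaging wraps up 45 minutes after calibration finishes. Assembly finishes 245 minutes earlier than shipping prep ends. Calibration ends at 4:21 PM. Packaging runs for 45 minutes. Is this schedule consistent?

No

Packaging ends at 4:21 PM + 45 min = 5:06 PM.
Packaging starts at 5:06 PM − 45 min = 4:21 PM.
Shipping prep ends at 4:21 PM + 200 min = 7:41 PM.
Assembly ends at 7:41 PM − 245 min = 3:36 PM.
But assembly is also said to end at 3:01 PM — a 35-minute conflict.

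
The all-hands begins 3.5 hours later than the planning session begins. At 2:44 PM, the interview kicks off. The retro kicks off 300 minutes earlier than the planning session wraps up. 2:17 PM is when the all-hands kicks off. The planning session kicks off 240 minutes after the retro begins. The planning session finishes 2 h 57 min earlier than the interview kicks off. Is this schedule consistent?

Yes

The planning session ends at 2:44 PM − 177 min = 11:47 AM.
The retro starts at 11:47 AM − 300 min = 6:47 AM.
The planning session starts at 6:47 AM + 240 min = 10:47 AM.
The all-hands starts at 10:47 AM + 210 min = 2:17 PM.
That matches the stated 2:17 PM, so the schedule is consistent.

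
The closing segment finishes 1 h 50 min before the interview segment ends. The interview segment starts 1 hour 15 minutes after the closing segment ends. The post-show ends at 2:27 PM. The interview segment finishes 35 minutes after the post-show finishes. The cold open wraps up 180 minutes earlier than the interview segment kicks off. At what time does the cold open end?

The interview segment ends at 2:27 PM + 35 min = 3:02 PM.
The closing segment ends at 3:02 PM − 110 min = 1:12 PM.
The interview segment starts at 1:12 PM + 75 min = 2:27 PM.
The cold open ends at 2:27 PM − 180 min = 11:27 AM.

11:27 AM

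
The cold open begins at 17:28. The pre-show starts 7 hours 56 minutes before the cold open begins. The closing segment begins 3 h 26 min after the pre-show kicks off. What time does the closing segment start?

The pre-show starts at 17:28 − 476 min = 09:32.
The closing segment starts at 09:32 + 206 min = 12:58.

12:58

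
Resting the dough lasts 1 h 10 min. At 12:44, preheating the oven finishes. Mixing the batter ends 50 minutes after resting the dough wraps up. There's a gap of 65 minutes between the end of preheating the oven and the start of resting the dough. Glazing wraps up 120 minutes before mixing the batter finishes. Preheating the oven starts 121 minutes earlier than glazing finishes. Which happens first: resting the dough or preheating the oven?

preheating the oven

Resting the dough starts at 12:44 + 65 min = 13:49.
Resting the dough ends at 13:49 + 70 min = 14:59.
Mixing the batter ends at 14:59 + 50 min = 15:49.
Glazing ends at 15:49 − 120 min = 13:49.
Preheating the oven starts at 13:49 − 121 min = 11:48.
Resting the dough starts at 13:49 and preheating the oven starts at 11:48, so preheating the oven is first.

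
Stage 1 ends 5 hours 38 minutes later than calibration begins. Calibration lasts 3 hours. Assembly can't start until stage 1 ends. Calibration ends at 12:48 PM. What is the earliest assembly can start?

3:26 PM

Calibration starts at 12:48 PM − 180 min = 9:48 AM.
Stage 1 ends at 9:48 AM + 338 min = 3:26 PM.
Assembly is bounded by stage 1, so the earliest it can start is 3:26 PM.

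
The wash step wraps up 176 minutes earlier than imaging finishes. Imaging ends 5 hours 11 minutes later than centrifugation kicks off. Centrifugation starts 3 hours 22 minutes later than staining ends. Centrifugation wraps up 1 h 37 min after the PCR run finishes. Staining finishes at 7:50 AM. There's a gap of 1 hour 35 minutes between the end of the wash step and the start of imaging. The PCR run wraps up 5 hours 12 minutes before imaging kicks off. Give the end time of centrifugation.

Centrifugation starts at 7:50 AM + 202 min = 11:12 AM.
Imaging ends at 11:12 AM + 311 min = 4:23 PM.
The wash step ends at 4:23 PM − 176 min = 1:27 PM.
Imaging starts at 1:27 PM + 95 min = 3:02 PM.
The PCR run ends at 3:02 PM − 312 min = 9:50 AM.
Centrifugation ends at 9:50 AM + 97 min = 11:27 AM.

11:27 AM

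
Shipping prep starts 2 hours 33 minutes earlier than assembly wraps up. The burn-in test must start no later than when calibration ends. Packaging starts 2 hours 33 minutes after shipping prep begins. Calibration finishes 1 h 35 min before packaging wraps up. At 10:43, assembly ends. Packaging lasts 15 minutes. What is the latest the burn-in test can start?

Shipping prep starts at 10:43 − 153 min = 08:10.
Packaging starts at 08:10 + 153 min = 10:43.
Packaging ends at 10:43 + 15 min = 10:58.
Calibration ends at 10:58 − 95 min = 09:23.
The burn-in test is bounded by calibration, so the latest it can start is 09:23.

09:23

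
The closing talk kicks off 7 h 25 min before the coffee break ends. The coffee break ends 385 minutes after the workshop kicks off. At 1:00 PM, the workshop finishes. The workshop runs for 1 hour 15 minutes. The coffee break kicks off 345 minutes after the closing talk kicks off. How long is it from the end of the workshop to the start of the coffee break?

The workshop starts at 1:00 PM − 75 min = 11:45 AM.
The coffee break ends at 11:45 AM + 385 min = 6:10 PM.
The closing talk starts at 6:10 PM − 445 min = 10:45 AM.
The coffee break starts at 10:45 AM + 345 min = 4:30 PM.
From 1:00 PM to 4:30 PM is 3.5 hours.

3.5 hours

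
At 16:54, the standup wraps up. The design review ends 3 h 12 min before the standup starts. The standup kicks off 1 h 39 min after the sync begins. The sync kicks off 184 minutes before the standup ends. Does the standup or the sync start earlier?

The sync starts at 16:54 − 184 min = 13:50.
The standup starts at 13:50 + 99 min = 15:29.
The standup starts at 15:29 and the sync starts at 13:50, so the sync is first.

the sync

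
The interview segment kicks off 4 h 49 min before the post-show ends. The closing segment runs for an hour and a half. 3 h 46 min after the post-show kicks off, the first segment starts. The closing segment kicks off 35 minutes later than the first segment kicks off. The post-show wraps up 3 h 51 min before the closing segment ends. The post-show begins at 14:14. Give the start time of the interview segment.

11:25

The first segment starts at 14:14 + 226 min = 18:00.
The closing segment starts at 18:00 + 35 min = 18:35.
The closing segment ends at 18:35 + 90 min = 20:05.
The post-show ends at 20:05 − 231 min = 16:14.
The interview segment starts at 16:14 − 289 min = 11:25.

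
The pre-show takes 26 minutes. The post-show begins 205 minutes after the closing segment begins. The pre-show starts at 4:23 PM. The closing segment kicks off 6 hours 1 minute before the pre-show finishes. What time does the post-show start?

2:13 PM

The pre-show ends at 4:23 PM + 26 min = 4:49 PM.
The closing segment starts at 4:49 PM − 361 min = 10:48 AM.
The post-show starts at 10:48 AM + 205 min = 2:13 PM.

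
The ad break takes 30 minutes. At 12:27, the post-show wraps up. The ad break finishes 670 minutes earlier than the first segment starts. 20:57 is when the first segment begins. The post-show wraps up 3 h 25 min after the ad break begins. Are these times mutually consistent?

No

The ad break ends at 20:57 − 670 min = 09:47.
The ad break starts at 09:47 − 30 min = 09:17.
The post-show ends at 09:17 + 205 min = 12:42.
But the post-show is also said to end at 12:27 — a 15-minute conflict.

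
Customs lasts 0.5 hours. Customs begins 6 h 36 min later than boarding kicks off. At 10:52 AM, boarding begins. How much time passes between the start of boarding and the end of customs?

426 minutes

Customs starts at 10:52 AM + 396 min = 5:28 PM.
Customs ends at 5:28 PM + 30 min = 5:58 PM.
From 10:52 AM to 5:58 PM is 426 minutes.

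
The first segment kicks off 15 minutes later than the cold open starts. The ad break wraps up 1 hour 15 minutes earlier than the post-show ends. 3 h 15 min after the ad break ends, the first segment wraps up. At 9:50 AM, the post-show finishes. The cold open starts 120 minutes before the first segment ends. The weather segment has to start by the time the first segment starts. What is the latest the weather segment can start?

10:05 AM

The ad break ends at 9:50 AM − 75 min = 8:35 AM.
The first segment ends at 8:35 AM + 195 min = 11:50 AM.
The cold open starts at 11:50 AM − 120 min = 9:50 AM.
The first segment starts at 9:50 AM + 15 min = 10:05 AM.
The weather segment is bounded by the first segment, so the latest it can start is 10:05 AM.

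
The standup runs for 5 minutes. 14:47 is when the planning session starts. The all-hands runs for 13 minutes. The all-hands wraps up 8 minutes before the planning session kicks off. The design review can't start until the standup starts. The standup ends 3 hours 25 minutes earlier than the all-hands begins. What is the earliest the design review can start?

The all-hands ends at 14:47 − 8 min = 14:39.
The all-hands starts at 14:39 − 13 min = 14:26.
The standup ends at 14:26 − 205 min = 11:01.
The standup starts at 11:01 − 5 min = 10:56.
The design review is bounded by the standup, so the earliest it can start is 10:56.

10:56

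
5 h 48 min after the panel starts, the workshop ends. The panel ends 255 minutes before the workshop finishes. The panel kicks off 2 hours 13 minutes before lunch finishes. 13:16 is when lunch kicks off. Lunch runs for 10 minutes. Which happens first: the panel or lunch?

the panel

Lunch ends at 13:16 + 10 min = 13:26.
The panel starts at 13:26 − 133 min = 11:13.
The panel starts at 11:13 and lunch starts at 13:16, so the panel is first.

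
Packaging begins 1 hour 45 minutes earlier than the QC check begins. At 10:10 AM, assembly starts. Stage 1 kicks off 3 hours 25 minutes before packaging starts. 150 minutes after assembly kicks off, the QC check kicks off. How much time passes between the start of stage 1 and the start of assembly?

2 h 40 min

The QC check starts at 10:10 AM + 150 min = 12:40 PM.
Packaging starts at 12:40 PM − 105 min = 10:55 AM.
Stage 1 starts at 10:55 AM − 205 min = 7:30 AM.
From 7:30 AM to 10:10 AM is 2 h 40 min.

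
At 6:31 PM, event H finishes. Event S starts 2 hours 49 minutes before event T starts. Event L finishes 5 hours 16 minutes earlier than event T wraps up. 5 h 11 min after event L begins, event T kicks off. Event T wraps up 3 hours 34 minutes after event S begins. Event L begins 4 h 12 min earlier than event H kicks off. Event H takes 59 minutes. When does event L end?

2:00 PM

Event H starts at 6:31 PM − 59 min = 5:32 PM.
Event L starts at 5:32 PM − 252 min = 1:20 PM.
Event T starts at 1:20 PM + 311 min = 6:31 PM.
Event S starts at 6:31 PM − 169 min = 3:42 PM.
Event T ends at 3:42 PM + 214 min = 7:16 PM.
Event L ends at 7:16 PM − 316 min = 2:00 PM.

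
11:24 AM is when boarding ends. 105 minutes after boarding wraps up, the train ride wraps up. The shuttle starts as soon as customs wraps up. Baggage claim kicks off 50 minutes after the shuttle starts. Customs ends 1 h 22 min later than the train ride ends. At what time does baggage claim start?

The train ride ends at 11:24 AM + 105 min = 1:09 PM.
Customs ends at 1:09 PM + 82 min = 2:31 PM.
So the shuttle starts at 2:31 PM.
Baggage claim starts at 2:31 PM + 50 min = 3:21 PM.

3:21 PM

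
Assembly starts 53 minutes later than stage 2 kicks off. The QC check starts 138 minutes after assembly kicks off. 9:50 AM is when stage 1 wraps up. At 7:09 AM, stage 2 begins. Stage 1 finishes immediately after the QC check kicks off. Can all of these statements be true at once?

Assembly starts at 7:09 AM + 53 min = 8:02 AM.
The QC check starts at 8:02 AM + 138 min = 10:20 AM.
So stage 1 ends at 10:20 AM.
But stage 1 is also said to end at 9:50 AM — a 30-minute conflict.

No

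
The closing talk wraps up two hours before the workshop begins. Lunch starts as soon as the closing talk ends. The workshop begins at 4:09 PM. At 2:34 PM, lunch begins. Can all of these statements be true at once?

The closing talk ends at 4:09 PM − 120 min = 2:09 PM.
So lunch starts at 2:09 PM.
But lunch is also said to start at 2:34 PM — a 25-minute conflict.

No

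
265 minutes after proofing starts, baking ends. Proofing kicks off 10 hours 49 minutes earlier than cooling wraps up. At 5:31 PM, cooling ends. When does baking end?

11:07 AM

Proofing starts at 5:31 PM − 649 min = 6:42 AM.
Baking ends at 6:42 AM + 265 min = 11:07 AM.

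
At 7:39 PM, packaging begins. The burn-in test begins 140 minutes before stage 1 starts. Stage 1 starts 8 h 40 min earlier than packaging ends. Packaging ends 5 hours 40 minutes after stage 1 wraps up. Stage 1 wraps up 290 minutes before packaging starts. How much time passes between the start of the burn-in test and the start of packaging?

Stage 1 ends at 7:39 PM − 290 min = 2:49 PM.
Packaging ends at 2:49 PM + 340 min = 8:29 PM.
Stage 1 starts at 8:29 PM − 520 min = 11:49 AM.
The burn-in test starts at 11:49 AM − 140 min = 9:29 AM.
From 9:29 AM to 7:39 PM is 10 hours 10 minutes.

10 hours 10 minutes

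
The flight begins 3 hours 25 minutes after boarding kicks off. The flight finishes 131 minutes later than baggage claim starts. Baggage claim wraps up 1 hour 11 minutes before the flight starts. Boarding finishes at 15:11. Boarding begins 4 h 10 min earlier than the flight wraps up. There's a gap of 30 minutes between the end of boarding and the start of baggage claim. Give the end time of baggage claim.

15:56

Baggage claim starts at 15:11 + 30 min = 15:41.
The flight ends at 15:41 + 131 min = 17:52.
Boarding starts at 17:52 − 250 min = 13:42.
The flight starts at 13:42 + 205 min = 17:07.
Baggage claim ends at 17:07 − 71 min = 15:56.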